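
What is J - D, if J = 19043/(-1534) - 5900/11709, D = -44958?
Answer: 807285857461/17961606 ≈ 44945.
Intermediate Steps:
J = -232025087/17961606 (J = 19043*(-1/1534) - 5900*1/11709 = -19043/1534 - 5900/11709 = -232025087/17961606 ≈ -12.918)
J - D = -232025087/17961606 - 1*(-44958) = -232025087/17961606 + 44958 = 807285857461/17961606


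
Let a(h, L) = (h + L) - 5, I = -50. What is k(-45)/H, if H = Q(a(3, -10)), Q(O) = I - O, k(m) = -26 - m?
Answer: -1/2 ≈ -0.50000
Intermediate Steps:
a(h, L) = -5 + L + h (a(h, L) = (L + h) - 5 = -5 + L + h)
Q(O) = -50 - O
H = -38 (H = -50 - (-5 - 10 + 3) = -50 - 1*(-12) = -50 + 12 = -38)
k(-45)/H = (-26 - 1*(-45))/(-38) = (-26 + 45)*(-1/38) = 19*(-1/38) = -1/2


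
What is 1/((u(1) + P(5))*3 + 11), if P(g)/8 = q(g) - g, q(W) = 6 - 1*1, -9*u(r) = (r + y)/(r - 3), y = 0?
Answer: 6/67 ≈ 0.089552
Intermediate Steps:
u(r) = -r/(9*(-3 + r)) (u(r) = -(r + 0)/(9*(r - 3)) = -r/(9*(-3 + r)))
q(W) = 5 (q(W) = 6 - 1 = 5)
P(g) = 40 - 8*g (P(g) = 8*(5 - g) = 40 - 8*g)
1/((u(1) + P(5))*3 + 11) = 1/((-1*1/(-27 + 9*1) + (40 - 8*5))*3 + 11) = 1/((-1*1/(-27 + 9) + (40 - 40))*3 + 11) = 1/((-1*1/(-18) + 0)*3 + 11) = 1/((-1*1*(-1/18) + 0)*3 + 11) = 1/((1/18 + 0)*3 + 11) = 1/((1/18)*3 + 11) = 1/(1/6 + 11) = 1/(67/6) = 6/67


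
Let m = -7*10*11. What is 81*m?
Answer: -62370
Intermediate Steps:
m = -770 (m = -70*11 = -770)
81*m = 81*(-770) = -62370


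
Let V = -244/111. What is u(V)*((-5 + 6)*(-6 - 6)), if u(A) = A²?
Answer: -238144/4107 ≈ -57.985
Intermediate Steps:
V = -244/111 (V = -244*1/111 = -244/111 ≈ -2.1982)
u(V)*((-5 + 6)*(-6 - 6)) = (-244/111)²*((-5 + 6)*(-6 - 6)) = 59536*(1*(-12))/12321 = (59536/12321)*(-12) = -238144/4107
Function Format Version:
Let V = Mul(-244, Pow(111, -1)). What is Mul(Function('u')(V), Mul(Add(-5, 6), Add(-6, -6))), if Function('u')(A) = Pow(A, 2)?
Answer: Rational(-238144, 4107) ≈ -57.985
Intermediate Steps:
V = Rational(-244, 111) (V = Mul(-244, Rational(1, 111)) = Rational(-244, 111) ≈ -2.1982)
Mul(Function('u')(V), Mul(Add(-5, 6), Add(-6, -6))) = Mul(Pow(Rational(-244, 111), 2), Mul(Add(-5, 6), Add(-6, -6))) = Mul(Rational(59536, 12321), Mul(1, -12)) = Mul(Rational(59536, 12321), -12) = Rational(-238144, 4107)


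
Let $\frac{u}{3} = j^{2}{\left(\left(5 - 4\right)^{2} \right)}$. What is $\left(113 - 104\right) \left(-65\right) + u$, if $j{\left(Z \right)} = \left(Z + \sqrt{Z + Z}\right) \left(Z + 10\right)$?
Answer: $504 + 726 \sqrt{2} \approx 1530.7$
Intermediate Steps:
$j{\left(Z \right)} = \left(10 + Z\right) \left(Z + \sqrt{2} \sqrt{Z}\right)$ ($j{\left(Z \right)} = \left(Z + \sqrt{2 Z}\right) \left(10 + Z\right) = \left(Z + \sqrt{2} \sqrt{Z}\right) \left(10 + Z\right) = \left(10 + Z\right) \left(Z + \sqrt{2} \sqrt{Z}\right)$)
$u = 3 \left(11 + 11 \sqrt{2}\right)^{2}$ ($u = 3 \left(\left(\left(5 - 4\right)^{2}\right)^{2} + 10 \left(5 - 4\right)^{2} + \sqrt{2} \left(\left(5 - 4\right)^{2}\right)^{\frac{3}{2}} + 10 \sqrt{2} \sqrt{\left(5 - 4\right)^{2}}\right)^{2} = 3 \left(\left(1^{2}\right)^{2} + 10 \cdot 1^{2} + \sqrt{2} \left(1^{2}\right)^{\frac{3}{2}} + 10 \sqrt{2} \sqrt{1^{2}}\right)^{2} = 3 \left(1^{2} + 10 \cdot 1 + \sqrt{2} \cdot 1^{\frac{3}{2}} + 10 \sqrt{2} \sqrt{1}\right)^{2} = 3 \left(1 + 10 + \sqrt{2} \cdot 1 + 10 \sqrt{2} \cdot 1\right)^{2} = 3 \left(1 + 10 + \sqrt{2} + 10 \sqrt{2}\right)^{2} = 3 \left(11 + 11 \sqrt{2}\right)^{2} \approx 2115.7$)
$\left(113 - 104\right) \left(-65\right) + u = \left(113 - 104\right) \left(-65\right) + \left(1089 + 726 \sqrt{2}\right) = 9 \left(-65\right) + \left(1089 + 726 \sqrt{2}\right) = -585 + \left(1089 + 726 \sqrt{2}\right) = 504 + 726 \sqrt{2}$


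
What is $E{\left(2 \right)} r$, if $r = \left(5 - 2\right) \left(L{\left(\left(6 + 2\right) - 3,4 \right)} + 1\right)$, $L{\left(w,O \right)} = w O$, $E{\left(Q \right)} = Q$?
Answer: $126$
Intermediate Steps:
$L{\left(w,O \right)} = O w$
$r = 63$ ($r = \left(5 - 2\right) \left(4 \left(\left(6 + 2\right) - 3\right) + 1\right) = 3 \left(4 \left(8 - 3\right) + 1\right) = 3 \left(4 \cdot 5 + 1\right) = 3 \left(20 + 1\right) = 3 \cdot 21 = 63$)
$E{\left(2 \right)} r = 2 \cdot 63 = 126$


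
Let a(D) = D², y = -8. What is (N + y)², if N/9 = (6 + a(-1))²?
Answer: 187489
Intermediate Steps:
N = 441 (N = 9*(6 + (-1)²)² = 9*(6 + 1)² = 9*7² = 9*49 = 441)
(N + y)² = (441 - 8)² = 433² = 187489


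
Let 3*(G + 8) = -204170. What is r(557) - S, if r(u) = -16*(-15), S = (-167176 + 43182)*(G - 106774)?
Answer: -65036836184/3 ≈ -2.1679e+10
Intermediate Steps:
G = -204194/3 (G = -8 + (⅓)*(-204170) = -8 - 204170/3 = -204194/3 ≈ -68065.)
S = 65036836904/3 (S = (-167176 + 43182)*(-204194/3 - 106774) = -123994*(-524516/3) = 65036836904/3 ≈ 2.1679e+10)
r(u) = 240
r(557) - S = 240 - 1*65036836904/3 = 240 - 65036836904/3 = -65036836184/3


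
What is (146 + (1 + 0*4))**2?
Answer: 21609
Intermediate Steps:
(146 + (1 + 0*4))**2 = (146 + (1 + 0))**2 = (146 + 1)**2 = 147**2 = 21609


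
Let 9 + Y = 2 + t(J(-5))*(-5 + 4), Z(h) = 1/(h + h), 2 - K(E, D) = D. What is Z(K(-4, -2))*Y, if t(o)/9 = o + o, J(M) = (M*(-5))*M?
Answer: 2243/8 ≈ 280.38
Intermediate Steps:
K(E, D) = 2 - D
Z(h) = 1/(2*h)
J(M) = -5*M**2 (J(M) = (-5*M)*M = -5*M**2)
t(o) = 18*o (t(o) = 9*(o + o) = 9*(2*o) = 18*o)
Y = 2243 (Y = -9 + (2 + (18*(-5*(-5)**2))*(-5 + 4)) = -9 + (2 + (18*(-5*25))*(-1)) = -9 + (2 + (18*(-125))*(-1)) = -9 + (2 - 2250*(-1)) = -9 + (2 + 2250) = -9 + 2252 = 2243)
Z(K(-4, -2))*Y = (1/(2*(2 - 1*(-2))))*2243 = (1/(2*(2 + 2)))*2243 = ((1/2)/4)*2243 = ((1/2)*(1/4))*2243 = (1/8)*2243 = 2243/8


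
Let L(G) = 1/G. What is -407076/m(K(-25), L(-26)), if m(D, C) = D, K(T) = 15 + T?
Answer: 203538/5 ≈ 40708.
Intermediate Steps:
-407076/m(K(-25), L(-26)) = -407076/(15 - 25) = -407076/(-10) = -407076*(-⅒) = 203538/5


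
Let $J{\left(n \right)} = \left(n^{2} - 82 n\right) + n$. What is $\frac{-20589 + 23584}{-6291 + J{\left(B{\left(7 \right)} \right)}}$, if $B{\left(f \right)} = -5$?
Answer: $- \frac{2995}{5861} \approx -0.51101$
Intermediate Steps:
$J{\left(n \right)} = n^{2} - 81 n$
$\frac{-20589 + 23584}{-6291 + J{\left(B{\left(7 \right)} \right)}} = \frac{-20589 + 23584}{-6291 - 5 \left(-81 - 5\right)} = \frac{2995}{-6291 - -430} = \frac{2995}{-6291 + 430} = \frac{2995}{-5861} = 2995 \left(- \frac{1}{5861}\right) = - \frac{2995}{5861}$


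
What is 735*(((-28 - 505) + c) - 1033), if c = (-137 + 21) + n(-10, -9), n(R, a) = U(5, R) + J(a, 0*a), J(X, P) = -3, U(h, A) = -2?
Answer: -1239945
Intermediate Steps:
n(R, a) = -5 (n(R, a) = -2 - 3 = -5)
c = -121 (c = (-137 + 21) - 5 = -116 - 5 = -121)
735*(((-28 - 505) + c) - 1033) = 735*(((-28 - 505) - 121) - 1033) = 735*((-533 - 121) - 1033) = 735*(-654 - 1033) = 735*(-1687) = -1239945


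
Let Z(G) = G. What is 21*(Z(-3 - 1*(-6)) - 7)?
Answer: -84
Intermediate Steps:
21*(Z(-3 - 1*(-6)) - 7) = 21*((-3 - 1*(-6)) - 7) = 21*((-3 + 6) - 7) = 21*(3 - 7) = 21*(-4) = -84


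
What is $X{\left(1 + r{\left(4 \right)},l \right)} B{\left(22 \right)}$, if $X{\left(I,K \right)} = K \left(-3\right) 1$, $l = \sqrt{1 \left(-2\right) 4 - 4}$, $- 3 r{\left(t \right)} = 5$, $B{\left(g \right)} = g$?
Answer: $- 132 i \sqrt{3} \approx - 228.63 i$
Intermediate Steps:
$r{\left(t \right)} = - \frac{5}{3}$ ($r{\left(t \right)} = \left(- \frac{1}{3}\right) 5 = - \frac{5}{3}$)
$l = 2 i \sqrt{3}$ ($l = \sqrt{\left(-2\right) 4 - 4} = \sqrt{-8 - 4} = \sqrt{-12} = 2 i \sqrt{3} \approx 3.4641 i$)
$X{\left(I,K \right)} = - 3 K$ ($X{\left(I,K \right)} = - 3 K 1 = - 3 K$)
$X{\left(1 + r{\left(4 \right)},l \right)} B{\left(22 \right)} = - 3 \cdot 2 i \sqrt{3} \cdot 22 = - 6 i \sqrt{3} \cdot 22 = - 132 i \sqrt{3}$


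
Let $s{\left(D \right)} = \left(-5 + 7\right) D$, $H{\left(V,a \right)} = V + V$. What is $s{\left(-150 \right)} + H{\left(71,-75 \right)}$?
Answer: $-158$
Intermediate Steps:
$H{\left(V,a \right)} = 2 V$
$s{\left(D \right)} = 2 D$
$s{\left(-150 \right)} + H{\left(71,-75 \right)} = 2 \left(-150\right) + 2 \cdot 71 = -300 + 142 = -158$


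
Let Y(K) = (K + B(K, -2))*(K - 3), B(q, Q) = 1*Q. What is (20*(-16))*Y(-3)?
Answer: -9600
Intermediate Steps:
B(q, Q) = Q
Y(K) = (-3 + K)*(-2 + K) (Y(K) = (K - 2)*(K - 3) = (-2 + K)*(-3 + K) = (-3 + K)*(-2 + K))
(20*(-16))*Y(-3) = (20*(-16))*(6 + (-3)² - 5*(-3)) = -320*(6 + 9 + 15) = -320*30 = -9600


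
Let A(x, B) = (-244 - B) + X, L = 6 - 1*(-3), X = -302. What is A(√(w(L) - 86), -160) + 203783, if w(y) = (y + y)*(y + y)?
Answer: 203397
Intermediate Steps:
L = 9 (L = 6 + 3 = 9)
w(y) = 4*y² (w(y) = (2*y)*(2*y) = 4*y²)
A(x, B) = -546 - B (A(x, B) = (-244 - B) - 302 = -546 - B)
A(√(w(L) - 86), -160) + 203783 = (-546 - 1*(-160)) + 203783 = (-546 + 160) + 203783 = -386 + 203783 = 203397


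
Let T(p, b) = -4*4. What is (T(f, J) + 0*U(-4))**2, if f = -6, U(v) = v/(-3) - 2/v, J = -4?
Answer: 256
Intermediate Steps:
U(v) = -2/v - v/3 (U(v) = v*(-1/3) - 2/v = -v/3 - 2/v = -2/v - v/3)
T(p, b) = -16
(T(f, J) + 0*U(-4))**2 = (-16 + 0*(-2/(-4) - 1/3*(-4)))**2 = (-16 + 0*(-2*(-1/4) + 4/3))**2 = (-16 + 0*(1/2 + 4/3))**2 = (-16 + 0*(11/6))**2 = (-16 + 0)**2 = (-16)**2 = 256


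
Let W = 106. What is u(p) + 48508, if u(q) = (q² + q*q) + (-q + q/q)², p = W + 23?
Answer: 98174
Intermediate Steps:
p = 129 (p = 106 + 23 = 129)
u(q) = (1 - q)² + 2*q² (u(q) = (q² + q²) + (-q + 1)² = 2*q² + (1 - q)² = (1 - q)² + 2*q²)
u(p) + 48508 = ((-1 + 129)² + 2*129²) + 48508 = (128² + 2*16641) + 48508 = (16384 + 33282) + 48508 = 49666 + 48508 = 98174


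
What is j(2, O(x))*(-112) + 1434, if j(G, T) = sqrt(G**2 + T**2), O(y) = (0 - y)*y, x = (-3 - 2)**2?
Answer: 1434 - 112*sqrt(390629) ≈ -68566.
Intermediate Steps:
x = 25 (x = (-5)**2 = 25)
O(y) = -y**2 (O(y) = (-y)*y = -y**2)
j(2, O(x))*(-112) + 1434 = sqrt(2**2 + (-1*25**2)**2)*(-112) + 1434 = sqrt(4 + (-1*625)**2)*(-112) + 1434 = sqrt(4 + (-625)**2)*(-112) + 1434 = sqrt(4 + 390625)*(-112) + 1434 = sqrt(390629)*(-112) + 1434 = -112*sqrt(390629) + 1434 = 1434 - 112*sqrt(390629)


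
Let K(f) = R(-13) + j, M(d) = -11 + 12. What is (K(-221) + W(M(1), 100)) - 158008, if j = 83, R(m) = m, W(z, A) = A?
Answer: -157838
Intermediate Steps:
M(d) = 1
K(f) = 70 (K(f) = -13 + 83 = 70)
(K(-221) + W(M(1), 100)) - 158008 = (70 + 100) - 158008 = 170 - 158008 = -157838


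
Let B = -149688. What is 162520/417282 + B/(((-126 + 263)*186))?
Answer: -285886144/52123431 ≈ -5.4848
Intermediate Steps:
162520/417282 + B/(((-126 + 263)*186)) = 162520/417282 - 149688*1/(186*(-126 + 263)) = 162520*(1/417282) - 149688/(137*186) = 4780/12273 - 149688/25482 = 4780/12273 - 149688*1/25482 = 4780/12273 - 24948/4247 = -285886144/52123431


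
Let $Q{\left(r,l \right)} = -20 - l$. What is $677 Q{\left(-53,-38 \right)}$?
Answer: $12186$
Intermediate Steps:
$677 Q{\left(-53,-38 \right)} = 677 \left(-20 - -38\right) = 677 \left(-20 + 38\right) = 677 \cdot 18 = 12186$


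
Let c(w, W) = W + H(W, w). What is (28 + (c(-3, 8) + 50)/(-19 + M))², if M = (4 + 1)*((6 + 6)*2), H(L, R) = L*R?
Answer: 8191044/10201 ≈ 802.96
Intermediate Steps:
c(w, W) = W + W*w
M = 120 (M = 5*(12*2) = 5*24 = 120)
(28 + (c(-3, 8) + 50)/(-19 + M))² = (28 + (8*(1 - 3) + 50)/(-19 + 120))² = (28 + (8*(-2) + 50)/101)² = (28 + (-16 + 50)*(1/101))² = (28 + 34*(1/101))² = (28 + 34/101)² = (2862/101)² = 8191044/10201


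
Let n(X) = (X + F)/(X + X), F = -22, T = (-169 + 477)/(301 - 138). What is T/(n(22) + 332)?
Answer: 77/13529 ≈ 0.0056915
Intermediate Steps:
T = 308/163 ≈ 1.8896
n(X) = (-22 + X)/(2*X) (n(X) = (X - 22)/(X + X) = (-22 + X)/((2*X)) = (-22 + X)*(1/(2*X)) = (-22 + X)/(2*X))
T/(n(22) + 332) = 308/(163*((½)*(-22 + 22)/22 + 332)) = 308/(163*((½)*(1/22)*0 + 332)) = 308/(163*(0 + 332)) = (308/163)/332 = (308/163)*(1/332) = 77/13529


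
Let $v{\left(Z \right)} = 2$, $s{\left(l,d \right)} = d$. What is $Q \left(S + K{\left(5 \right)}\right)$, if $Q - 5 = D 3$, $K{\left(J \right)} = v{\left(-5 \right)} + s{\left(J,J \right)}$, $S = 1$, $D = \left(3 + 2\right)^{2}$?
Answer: $640$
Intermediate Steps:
$D = 25$ ($D = 5^{2} = 25$)
$K{\left(J \right)} = 2 + J$
$Q = 80$ ($Q = 5 + 25 \cdot 3 = 5 + 75 = 80$)
$Q \left(S + K{\left(5 \right)}\right) = 80 \left(1 + \left(2 + 5\right)\right) = 80 \left(1 + 7\right) = 80 \cdot 8 = 640$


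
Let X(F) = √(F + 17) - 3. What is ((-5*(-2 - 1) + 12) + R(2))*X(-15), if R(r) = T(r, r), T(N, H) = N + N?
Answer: -93 + 31*√2 ≈ -49.159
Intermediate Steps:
T(N, H) = 2*N
R(r) = 2*r
X(F) = -3 + √(17 + F) (X(F) = √(17 + F) - 3 = -3 + √(17 + F))
((-5*(-2 - 1) + 12) + R(2))*X(-15) = ((-5*(-2 - 1) + 12) + 2*2)*(-3 + √(17 - 15)) = ((-5*(-3) + 12) + 4)*(-3 + √2) = ((15 + 12) + 4)*(-3 + √2) = (27 + 4)*(-3 + √2) = 31*(-3 + √2) = -93 + 31*√2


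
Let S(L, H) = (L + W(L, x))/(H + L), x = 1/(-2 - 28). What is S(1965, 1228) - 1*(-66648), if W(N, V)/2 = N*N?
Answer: 220531479/3193 ≈ 69067.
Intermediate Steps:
x = -1/30 (x = 1/(-30) = -1/30 ≈ -0.033333)
W(N, V) = 2*N² (W(N, V) = 2*(N*N) = 2*N²)
S(L, H) = (L + 2*L²)/(H + L)
S(1965, 1228) - 1*(-66648) = 1965*(1 + 2*1965)/(1228 + 1965) - 1*(-66648) = 1965*(1 + 3930)/3193 + 66648 = 1965*(1/3193)*3931 + 66648 = 7724415/3193 + 66648 = 220531479/3193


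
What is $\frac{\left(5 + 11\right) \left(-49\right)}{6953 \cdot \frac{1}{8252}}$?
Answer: $- \frac{6469568}{6953} \approx -930.47$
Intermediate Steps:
$\frac{\left(5 + 11\right) \left(-49\right)}{6953 \cdot \frac{1}{8252}} = \frac{16 \left(-49\right)}{6953 \cdot \frac{1}{8252}} = - \frac{784}{\frac{6953}{8252}} = \left(-784\right) \frac{8252}{6953} = - \frac{6469568}{6953}$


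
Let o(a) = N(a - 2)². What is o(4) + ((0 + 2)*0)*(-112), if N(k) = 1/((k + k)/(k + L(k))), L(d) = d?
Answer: 1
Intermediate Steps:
N(k) = 1 (N(k) = 1/((k + k)/(k + k)) = 1/((2*k)/((2*k))) = 1/((2*k)*(1/(2*k))) = 1/1 = 1)
o(a) = 1 (o(a) = 1² = 1)
o(4) + ((0 + 2)*0)*(-112) = 1 + ((0 + 2)*0)*(-112) = 1 + (2*0)*(-112) = 1 + 0*(-112) = 1 + 0 = 1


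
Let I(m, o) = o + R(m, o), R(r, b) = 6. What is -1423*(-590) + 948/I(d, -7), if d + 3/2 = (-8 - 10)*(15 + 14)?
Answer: 838622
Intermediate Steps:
d = -1047/2 (d = -3/2 + (-8 - 10)*(15 + 14) = -3/2 - 18*29 = -3/2 - 522 = -1047/2 ≈ -523.50)
I(m, o) = 6 + o (I(m, o) = o + 6 = 6 + o)
-1423*(-590) + 948/I(d, -7) = -1423*(-590) + 948/(6 - 7) = 839570 + 948/(-1) = 839570 + 948*(-1) = 839570 - 948 = 838622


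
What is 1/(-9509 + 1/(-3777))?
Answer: -3777/35915494 ≈ -0.00010516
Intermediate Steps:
1/(-9509 + 1/(-3777)) = 1/(-9509 - 1/3777) = 1/(-35915494/3777) = -3777/35915494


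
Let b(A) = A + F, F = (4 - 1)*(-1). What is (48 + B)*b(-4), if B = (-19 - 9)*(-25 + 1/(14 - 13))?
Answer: -5040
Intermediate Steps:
F = -3 (F = 3*(-1) = -3)
b(A) = -3 + A (b(A) = A - 3 = -3 + A)
B = 672 (B = -28*(-25 + 1/1) = -28*(-25 + 1) = -28*(-24) = 672)
(48 + B)*b(-4) = (48 + 672)*(-3 - 4) = 720*(-7) = -5040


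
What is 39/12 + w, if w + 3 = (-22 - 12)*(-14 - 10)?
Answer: 3265/4 ≈ 816.25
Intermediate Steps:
w = 813 (w = -3 + (-22 - 12)*(-14 - 10) = -3 - 34*(-24) = -3 + 816 = 813)
39/12 + w = 39/12 + 813 = 39*(1/12) + 813 = 13/4 + 813 = 3265/4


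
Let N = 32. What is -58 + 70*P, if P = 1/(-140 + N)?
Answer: -3167/54 ≈ -58.648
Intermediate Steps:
P = -1/108 (P = 1/(-140 + 32) = 1/(-108) = -1/108 ≈ -0.0092593)
-58 + 70*P = -58 + 70*(-1/108) = -58 - 35/54 = -3167/54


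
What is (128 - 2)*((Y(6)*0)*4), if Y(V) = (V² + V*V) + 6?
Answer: 0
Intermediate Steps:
Y(V) = 6 + 2*V² (Y(V) = (V² + V²) + 6 = 2*V² + 6 = 6 + 2*V²)
(128 - 2)*((Y(6)*0)*4) = (128 - 2)*(((6 + 2*6²)*0)*4) = 126*(((6 + 2*36)*0)*4) = 126*(((6 + 72)*0)*4) = 126*((78*0)*4) = 126*(0*4) = 126*0 = 0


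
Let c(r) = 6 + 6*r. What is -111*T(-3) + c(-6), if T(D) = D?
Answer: 303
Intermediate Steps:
-111*T(-3) + c(-6) = -111*(-3) + (6 + 6*(-6)) = 333 + (6 - 36) = 333 - 30 = 303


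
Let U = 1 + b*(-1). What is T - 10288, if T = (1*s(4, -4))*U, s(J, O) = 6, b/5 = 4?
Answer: -10402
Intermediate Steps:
b = 20 (b = 5*4 = 20)
U = -19 (U = 1 + 20*(-1) = 1 - 20 = -19)
T = -114 (T = (1*6)*(-19) = 6*(-19) = -114)
T - 10288 = -114 - 10288 = -10402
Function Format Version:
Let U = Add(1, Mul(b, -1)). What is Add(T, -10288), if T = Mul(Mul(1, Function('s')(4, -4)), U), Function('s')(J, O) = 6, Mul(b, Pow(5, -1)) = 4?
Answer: -10402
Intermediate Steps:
b = 20 (b = Mul(5, 4) = 20)
U = -19 (U = Add(1, Mul(20, -1)) = Add(1, -20) = -19)
T = -114 (T = Mul(Mul(1, 6), -19) = Mul(6, -19) = -114)
Add(T, -10288) = Add(-114, -10288) = -10402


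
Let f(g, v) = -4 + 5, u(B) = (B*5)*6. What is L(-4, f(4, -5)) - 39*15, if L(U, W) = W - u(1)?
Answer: -614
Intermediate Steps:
u(B) = 30*B (u(B) = (5*B)*6 = 30*B)
f(g, v) = 1
L(U, W) = -30 + W (L(U, W) = W - 30 = -30 + W)
L(-4, f(4, -5)) - 39*15 = (-30 + 1) - 39*15 = -29 - 585 = -614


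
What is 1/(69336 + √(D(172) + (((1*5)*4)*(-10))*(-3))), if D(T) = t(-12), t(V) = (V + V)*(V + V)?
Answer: 2889/200311655 - 7*√6/2403739860 ≈ 1.4415e-5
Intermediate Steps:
t(V) = 4*V² (t(V) = (2*V)*(2*V) = 4*V²)
D(T) = 576 (D(T) = 4*(-12)² = 4*144 = 576)
1/(69336 + √(D(172) + (((1*5)*4)*(-10))*(-3))) = 1/(69336 + √(576 + (((1*5)*4)*(-10))*(-3))) = 1/(69336 + √(576 + ((5*4)*(-10))*(-3))) = 1/(69336 + √(576 + (20*(-10))*(-3))) = 1/(69336 + √(576 - 200*(-3))) = 1/(69336 + √(576 + 600)) = 1/(69336 + √1176) = 1/(69336 + 14*√6)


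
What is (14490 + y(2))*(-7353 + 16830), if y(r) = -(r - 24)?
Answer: 137530224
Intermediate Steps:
y(r) = 24 - r (y(r) = -(-24 + r) = 24 - r)
(14490 + y(2))*(-7353 + 16830) = (14490 + (24 - 1*2))*(-7353 + 16830) = (14490 + (24 - 2))*9477 = (14490 + 22)*9477 = 14512*9477 = 137530224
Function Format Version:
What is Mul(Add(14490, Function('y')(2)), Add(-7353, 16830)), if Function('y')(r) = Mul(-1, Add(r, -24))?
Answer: 137530224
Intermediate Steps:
Function('y')(r) = Add(24, Mul(-1, r)) (Function('y')(r) = Mul(-1, Add(-24, r)) = Add(24, Mul(-1, r)))
Mul(Add(14490, Function('y')(2)), Add(-7353, 16830)) = Mul(Add(14490, Add(24, Mul(-1, 2))), Add(-7353, 16830)) = Mul(Add(14490, Add(24, -2)), 9477) = Mul(Add(14490, 22), 9477) = Mul(14512, 9477) = 137530224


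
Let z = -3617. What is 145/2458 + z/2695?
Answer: -8499811/6624310 ≈ -1.2831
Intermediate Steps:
145/2458 + z/2695 = 145/2458 - 3617/2695 = -8499811/6624310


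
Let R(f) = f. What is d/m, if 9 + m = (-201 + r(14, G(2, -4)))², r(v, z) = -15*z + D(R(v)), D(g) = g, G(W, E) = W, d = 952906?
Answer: 476453/23540 ≈ 20.240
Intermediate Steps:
r(v, z) = v - 15*z (r(v, z) = -15*z + v = v - 15*z)
m = 47080 (m = -9 + (-201 + (14 - 15*2))² = -9 + (-201 + (14 - 30))² = -9 + (-201 - 16)² = -9 + (-217)² = -9 + 47089 = 47080)
d/m = 952906/47080 = 952906*(1/47080) = 476453/23540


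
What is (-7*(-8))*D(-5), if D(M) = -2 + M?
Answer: -392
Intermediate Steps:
(-7*(-8))*D(-5) = (-7*(-8))*(-2 - 5) = 56*(-7) = -392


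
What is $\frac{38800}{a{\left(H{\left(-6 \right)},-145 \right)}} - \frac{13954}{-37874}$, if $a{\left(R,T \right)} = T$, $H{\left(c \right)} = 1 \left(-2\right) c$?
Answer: $- \frac{5060303}{18937} \approx -267.22$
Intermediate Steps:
$H{\left(c \right)} = - 2 c$
$\frac{38800}{a{\left(H{\left(-6 \right)},-145 \right)}} - \frac{13954}{-37874} = \frac{38800}{-145} - \frac{13954}{-37874} = 38800 \left(- \frac{1}{145}\right) - - \frac{6977}{18937} = - \frac{7760}{29} + \frac{6977}{18937} = - \frac{5060303}{18937}$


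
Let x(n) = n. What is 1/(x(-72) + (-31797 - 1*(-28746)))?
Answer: -1/3123 ≈ -0.00032020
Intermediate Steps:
1/(x(-72) + (-31797 - 1*(-28746))) = 1/(-72 + (-31797 - 1*(-28746))) = 1/(-72 + (-31797 + 28746)) = 1/(-72 - 3051) = 1/(-3123) = -1/3123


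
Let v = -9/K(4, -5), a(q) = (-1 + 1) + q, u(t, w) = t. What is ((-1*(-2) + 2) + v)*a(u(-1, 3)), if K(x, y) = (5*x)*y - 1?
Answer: -413/101 ≈ -4.0891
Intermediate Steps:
a(q) = q (a(q) = 0 + q = q)
K(x, y) = -1 + 5*x*y (K(x, y) = 5*x*y - 1 = -1 + 5*x*y)
v = 9/101 (v = -9/(-1 + 5*4*(-5)) = -9/(-1 - 100) = -9/(-101) = -9*(-1/101) = 9/101 ≈ 0.089109)
((-1*(-2) + 2) + v)*a(u(-1, 3)) = ((-1*(-2) + 2) + 9/101)*(-1) = ((2 + 2) + 9/101)*(-1) = (4 + 9/101)*(-1) = (413/101)*(-1) = -413/101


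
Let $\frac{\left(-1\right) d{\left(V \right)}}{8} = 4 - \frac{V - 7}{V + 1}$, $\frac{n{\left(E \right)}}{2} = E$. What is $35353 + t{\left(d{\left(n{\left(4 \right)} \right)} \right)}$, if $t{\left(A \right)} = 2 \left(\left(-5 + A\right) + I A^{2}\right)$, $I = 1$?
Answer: $\frac{3014543}{81} \approx 37217.0$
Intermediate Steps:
$n{\left(E \right)} = 2 E$
$d{\left(V \right)} = -32 + \frac{8 \left(-7 + V\right)}{1 + V}$ ($d{\left(V \right)} = - 8 \left(4 - \frac{V - 7}{V + 1}\right) = - 8 \left(4 - \frac{-7 + V}{1 + V}\right) = -32 + \frac{8 \left(-7 + V\right)}{1 + V}$)
$t{\left(A \right)} = -10 + 2 A + 2 A^{2}$ ($t{\left(A \right)} = 2 \left(\left(-5 + A\right) + 1 A^{2}\right) = 2 \left(\left(-5 + A\right) + A^{2}\right) = 2 \left(-5 + A + A^{2}\right) = -10 + 2 A + 2 A^{2}$)
$35353 + t{\left(d{\left(n{\left(4 \right)} \right)} \right)} = 35353 + \left(-10 + 2 \frac{8 \left(-11 - 3 \cdot 2 \cdot 4\right)}{1 + 2 \cdot 4} + 2 \left(\frac{8 \left(-11 - 3 \cdot 2 \cdot 4\right)}{1 + 2 \cdot 4}\right)^{2}\right) = 35353 + \left(-10 + 2 \frac{8 \left(-11 - 24\right)}{1 + 8} + 2 \left(\frac{8 \left(-11 - 24\right)}{1 + 8}\right)^{2}\right) = 35353 + \left(-10 + 2 \frac{8 \left(-11 - 24\right)}{9} + 2 \left(\frac{8 \left(-11 - 24\right)}{9}\right)^{2}\right) = 35353 + \left(-10 + 2 \cdot 8 \cdot \frac{1}{9} \left(-35\right) + 2 \left(8 \cdot \frac{1}{9} \left(-35\right)\right)^{2}\right) = 35353 + \left(-10 + 2 \left(- \frac{280}{9}\right) + 2 \left(- \frac{280}{9}\right)^{2}\right) = 35353 - - \frac{150950}{81} = 35353 + \frac{150950}{81} = \frac{3014543}{81}$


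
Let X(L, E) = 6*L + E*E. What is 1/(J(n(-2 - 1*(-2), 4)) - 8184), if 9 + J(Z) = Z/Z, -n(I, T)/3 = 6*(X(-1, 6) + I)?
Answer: -1/8192 ≈ -0.00012207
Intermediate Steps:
X(L, E) = E² + 6*L (X(L, E) = 6*L + E² = E² + 6*L)
n(I, T) = -540 - 18*I (n(I, T) = -18*((6² + 6*(-1)) + I) = -18*((36 - 6) + I) = -18*(30 + I) = -3*(180 + 6*I) = -540 - 18*I)
J(Z) = -8 (J(Z) = -9 + Z/Z = -9 + 1 = -8)
1/(J(n(-2 - 1*(-2), 4)) - 8184) = 1/(-8 - 8184) = 1/(-8192) = -1/8192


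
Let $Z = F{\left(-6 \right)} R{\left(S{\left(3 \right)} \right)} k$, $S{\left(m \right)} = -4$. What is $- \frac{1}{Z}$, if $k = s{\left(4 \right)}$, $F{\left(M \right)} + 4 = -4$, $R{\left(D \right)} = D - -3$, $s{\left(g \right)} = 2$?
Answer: $- \frac{1}{16} \approx -0.0625$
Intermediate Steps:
$R{\left(D \right)} = 3 + D$ ($R{\left(D \right)} = D + 3 = 3 + D$)
$F{\left(M \right)} = -8$ ($F{\left(M \right)} = -4 - 4 = -8$)
$k = 2$
$Z = 16$ ($Z = - 8 \left(3 - 4\right) 2 = \left(-8\right) \left(-1\right) 2 = 8 \cdot 2 = 16$)
$- \frac{1}{Z} = - \frac{1}{16}$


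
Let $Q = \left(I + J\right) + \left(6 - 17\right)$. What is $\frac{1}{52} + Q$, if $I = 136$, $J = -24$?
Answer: $\frac{5253}{52} \approx 101.02$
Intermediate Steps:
$Q = 101$ ($Q = \left(136 - 24\right) + \left(6 - 17\right) = 112 + \left(6 - 17\right) = 112 - 11 = 101$)
$\frac{1}{52} + Q = \frac{1}{52} + 101 = \frac{5253}{52}$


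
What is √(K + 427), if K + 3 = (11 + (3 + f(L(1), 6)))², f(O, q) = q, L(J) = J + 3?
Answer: 2*√206 ≈ 28.705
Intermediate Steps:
L(J) = 3 + J
K = 397 (K = -3 + (11 + (3 + 6))² = -3 + (11 + 9)² = -3 + 20² = -3 + 400 = 397)
√(K + 427) = √(397 + 427) = √824 = 2*√206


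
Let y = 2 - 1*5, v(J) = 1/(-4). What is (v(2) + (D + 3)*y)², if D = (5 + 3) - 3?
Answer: 9409/16 ≈ 588.06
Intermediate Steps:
v(J) = -¼
D = 5 (D = 8 - 3 = 5)
y = -3 (y = 2 - 5 = -3)
(v(2) + (D + 3)*y)² = (-¼ + (5 + 3)*(-3))² = (-¼ + 8*(-3))² = (-¼ - 24)² = (-97/4)² = 9409/16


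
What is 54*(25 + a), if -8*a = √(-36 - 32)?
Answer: 1350 - 27*I*√17/2 ≈ 1350.0 - 55.662*I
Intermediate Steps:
a = -I*√17/4 (a = -√(-36 - 32)/8 = -I*√17/4 ≈ -1.0308*I)
54*(25 + a) = 54*(25 - I*√17/4) = 1350 - 27*I*√17/2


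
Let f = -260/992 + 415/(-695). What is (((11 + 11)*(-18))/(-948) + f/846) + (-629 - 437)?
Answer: -272777678597/255989072 ≈ -1065.6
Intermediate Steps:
f = -29619/34472 (f = -260*1/992 + 415*(-1/695) = -65/248 - 83/139 = -29619/34472 ≈ -0.85922)
(((11 + 11)*(-18))/(-948) + f/846) + (-629 - 437) = (((11 + 11)*(-18))/(-948) - 29619/34472/846) + (-629 - 437) = ((22*(-18))*(-1/948) - 29619/34472*1/846) - 1066 = (-396*(-1/948) - 3291/3240368) - 1066 = (33/79 - 3291/3240368) - 1066 = 106672155/255989072 - 1066 = -272777678597/255989072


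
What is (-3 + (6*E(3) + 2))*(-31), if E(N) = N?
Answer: -527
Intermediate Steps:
(-3 + (6*E(3) + 2))*(-31) = (-3 + (6*3 + 2))*(-31) = (-3 + (18 + 2))*(-31) = (-3 + 20)*(-31) = 17*(-31) = -527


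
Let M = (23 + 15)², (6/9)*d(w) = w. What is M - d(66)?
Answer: 1345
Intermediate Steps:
d(w) = 3*w/2
M = 1444 (M = 38² = 1444)
M - d(66) = 1444 - 3*66/2 = 1444 - 1*99 = 1444 - 99 = 1345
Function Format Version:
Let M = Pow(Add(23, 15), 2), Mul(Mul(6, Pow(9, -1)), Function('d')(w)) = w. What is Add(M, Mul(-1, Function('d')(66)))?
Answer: 1345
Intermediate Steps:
Function('d')(w) = Mul(Rational(3, 2), w)
M = 1444 (M = Pow(38, 2) = 1444)
Add(M, Mul(-1, Function('d')(66))) = Add(1444, Mul(-1, Mul(Rational(3, 2), 66))) = Add(1444, Mul(-1, 99)) = Add(1444, -99) = 1345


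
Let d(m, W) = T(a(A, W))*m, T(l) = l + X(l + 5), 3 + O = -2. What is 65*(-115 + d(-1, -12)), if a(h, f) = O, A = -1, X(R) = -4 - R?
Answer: -6890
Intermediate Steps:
O = -5 (O = -3 - 2 = -5)
a(h, f) = -5
T(l) = -9 (T(l) = l + (-4 - (l + 5)) = l + (-4 - (5 + l)) = l + (-4 + (-5 - l)) = l + (-9 - l) = -9)
d(m, W) = -9*m
65*(-115 + d(-1, -12)) = 65*(-115 - 9*(-1)) = 65*(-115 + 9) = 65*(-106) = -6890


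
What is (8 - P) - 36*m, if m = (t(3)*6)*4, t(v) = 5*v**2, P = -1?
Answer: -38871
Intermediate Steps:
m = 1080 (m = ((5*3**2)*6)*4 = ((5*9)*6)*4 = (45*6)*4 = 270*4 = 1080)
(8 - P) - 36*m = (8 - 1*(-1)) - 36*1080 = (8 + 1) - 38880 = 9 - 38880 = -38871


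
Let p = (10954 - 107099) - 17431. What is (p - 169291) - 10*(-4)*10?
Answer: -282467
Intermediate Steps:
p = -113576 (p = -96145 - 17431 = -113576)
(p - 169291) - 10*(-4)*10 = (-113576 - 169291) - 10*(-4)*10 = -282867 + 40*10 = -282867 + 400 = -282467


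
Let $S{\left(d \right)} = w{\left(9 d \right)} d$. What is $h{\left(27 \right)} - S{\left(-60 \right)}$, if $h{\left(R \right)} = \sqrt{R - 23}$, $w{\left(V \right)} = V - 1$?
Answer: $-32458$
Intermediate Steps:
$w{\left(V \right)} = -1 + V$
$S{\left(d \right)} = d \left(-1 + 9 d\right)$ ($S{\left(d \right)} = \left(-1 + 9 d\right) d = d \left(-1 + 9 d\right)$)
$h{\left(R \right)} = \sqrt{-23 + R}$
$h{\left(27 \right)} - S{\left(-60 \right)} = \sqrt{-23 + 27} - - 60 \left(-1 + 9 \left(-60\right)\right) = \sqrt{4} - - 60 \left(-1 - 540\right) = 2 - \left(-60\right) \left(-541\right) = 2 - 32460 = -32458$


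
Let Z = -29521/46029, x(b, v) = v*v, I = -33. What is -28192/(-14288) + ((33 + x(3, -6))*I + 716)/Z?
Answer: 64215199219/26362253 ≈ 2435.9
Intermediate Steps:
x(b, v) = v²
Z = -29521/46029 (Z = -29521*1/46029 = -29521/46029 ≈ -0.64136)
-28192/(-14288) + ((33 + x(3, -6))*I + 716)/Z = -28192/(-14288) + ((33 + (-6)²)*(-33) + 716)/(-29521/46029) = -28192*(-1/14288) + ((33 + 36)*(-33) + 716)*(-46029/29521) = 1762/893 + (69*(-33) + 716)*(-46029/29521) = 1762/893 + (-2277 + 716)*(-46029/29521) = 1762/893 - 1561*(-46029/29521) = 1762/893 + 71851269/29521 = 64215199219/26362253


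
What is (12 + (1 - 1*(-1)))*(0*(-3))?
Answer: 0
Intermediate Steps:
(12 + (1 - 1*(-1)))*(0*(-3)) = (12 + (1 + 1))*0 = (12 + 2)*0 = 14*0 = 0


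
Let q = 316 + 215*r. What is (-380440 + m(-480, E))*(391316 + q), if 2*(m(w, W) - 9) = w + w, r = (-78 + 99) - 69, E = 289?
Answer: -145245935232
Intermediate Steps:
r = -48 (r = 21 - 69 = -48)
m(w, W) = 9 + w (m(w, W) = 9 + (w + w)/2 = 9 + (2*w)/2 = 9 + w)
q = -10004 (q = 316 + 215*(-48) = 316 - 10320 = -10004)
(-380440 + m(-480, E))*(391316 + q) = (-380440 + (9 - 480))*(391316 - 10004) = (-380440 - 471)*381312 = -380911*381312 = -145245935232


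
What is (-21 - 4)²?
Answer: 625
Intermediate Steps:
(-21 - 4)² = (-25)² = 625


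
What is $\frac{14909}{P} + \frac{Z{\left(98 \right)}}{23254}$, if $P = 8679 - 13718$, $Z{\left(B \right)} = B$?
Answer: $- \frac{24728576}{8369779} \approx -2.9545$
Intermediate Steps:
$P = -5039$ ($P = 8679 - 13718 = -5039$)
$\frac{14909}{P} + \frac{Z{\left(98 \right)}}{23254} = \frac{14909}{-5039} + \frac{98}{23254} = 14909 \left(- \frac{1}{5039}\right) + 98 \cdot \frac{1}{23254} = - \frac{14909}{5039} + \frac{7}{1661} = - \frac{24728576}{8369779}$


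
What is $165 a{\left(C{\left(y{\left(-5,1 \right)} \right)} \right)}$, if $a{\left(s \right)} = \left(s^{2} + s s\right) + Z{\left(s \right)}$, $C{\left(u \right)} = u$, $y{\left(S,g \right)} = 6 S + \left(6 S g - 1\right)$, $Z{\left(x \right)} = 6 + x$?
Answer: $1218855$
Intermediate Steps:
$y{\left(S,g \right)} = -1 + 6 S + 6 S g$ ($y{\left(S,g \right)} = 6 S + \left(6 S g - 1\right) = 6 S + \left(-1 + 6 S g\right) = -1 + 6 S + 6 S g$)
$a{\left(s \right)} = 6 + s + 2 s^{2}$ ($a{\left(s \right)} = \left(s^{2} + s s\right) + \left(6 + s\right) = \left(s^{2} + s^{2}\right) + \left(6 + s\right) = 2 s^{2} + \left(6 + s\right) = 6 + s + 2 s^{2}$)
$165 a{\left(C{\left(y{\left(-5,1 \right)} \right)} \right)} = 165 \left(6 + \left(-1 + 6 \left(-5\right) + 6 \left(-5\right) 1\right) + 2 \left(-1 + 6 \left(-5\right) + 6 \left(-5\right) 1\right)^{2}\right) = 165 \left(6 - 61 + 2 \left(-1 - 30 - 30\right)^{2}\right) = 165 \left(6 - 61 + 2 \left(-61\right)^{2}\right) = 165 \left(6 - 61 + 2 \cdot 3721\right) = 165 \left(6 - 61 + 7442\right) = 165 \cdot 7387 = 1218855$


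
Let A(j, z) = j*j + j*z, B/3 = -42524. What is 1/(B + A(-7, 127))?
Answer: -1/128412 ≈ -7.7874e-6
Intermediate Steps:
B = -127572 (B = 3*(-42524) = -127572)
A(j, z) = j² + j*z
1/(B + A(-7, 127)) = 1/(-127572 - 7*(-7 + 127)) = 1/(-127572 - 7*120) = 1/(-127572 - 840) = 1/(-128412) = -1/128412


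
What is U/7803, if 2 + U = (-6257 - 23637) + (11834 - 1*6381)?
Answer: -24443/7803 ≈ -3.1325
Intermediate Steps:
U = -24443 (U = -2 + ((-6257 - 23637) + (11834 - 1*6381)) = -2 + (-29894 + (11834 - 6381)) = -2 + (-29894 + 5453) = -2 - 24441 = -24443)
U/7803 = -24443/7803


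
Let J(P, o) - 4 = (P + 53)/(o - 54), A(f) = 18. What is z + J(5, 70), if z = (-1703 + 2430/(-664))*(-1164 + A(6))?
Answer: 1298677475/664 ≈ 1.9558e+6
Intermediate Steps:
J(P, o) = 4 + (53 + P)/(-54 + o) (J(P, o) = 4 + (P + 53)/(o - 54) = 4 + (53 + P)/(-54 + o))
z = 324668103/166 (z = (-1703 + 2430/(-664))*(-1164 + 18) = (-1703 + 2430*(-1/664))*(-1146) = (-1703 - 1215/332)*(-1146) = -566611/332*(-1146) = 324668103/166 ≈ 1.9558e+6)
z + J(5, 70) = 324668103/166 + (-163 + 5 + 4*70)/(-54 + 70) = 324668103/166 + (-163 + 5 + 280)/16 = 324668103/166 + (1/16)*122 = 324668103/166 + 61/8 = 1298677475/664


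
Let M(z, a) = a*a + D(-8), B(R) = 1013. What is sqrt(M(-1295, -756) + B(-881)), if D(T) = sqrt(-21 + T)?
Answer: sqrt(572549 + I*sqrt(29)) ≈ 756.67 + 0.004*I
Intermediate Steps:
M(z, a) = a**2 + I*sqrt(29) (M(z, a) = a*a + sqrt(-21 - 8) = a**2 + sqrt(-29) = a**2 + I*sqrt(29))
sqrt(M(-1295, -756) + B(-881)) = sqrt(((-756)**2 + I*sqrt(29)) + 1013) = sqrt((571536 + I*sqrt(29)) + 1013) = sqrt(572549 + I*sqrt(29))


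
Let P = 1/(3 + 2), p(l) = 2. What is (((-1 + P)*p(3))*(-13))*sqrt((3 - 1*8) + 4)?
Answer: 104*I/5 ≈ 20.8*I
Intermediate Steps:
P = 1/5 ≈ 0.20000
(((-1 + P)*p(3))*(-13))*sqrt((3 - 1*8) + 4) = (((-1 + 1/5)*2)*(-13))*sqrt((3 - 1*8) + 4) = (-4/5*2*(-13))*sqrt((3 - 8) + 4) = (-8/5*(-13))*sqrt(-5 + 4) = 104*sqrt(-1)/5 = 104*I/5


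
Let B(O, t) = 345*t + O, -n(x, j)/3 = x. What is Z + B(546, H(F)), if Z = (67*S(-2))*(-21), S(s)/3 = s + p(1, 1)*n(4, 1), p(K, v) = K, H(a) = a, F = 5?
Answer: 61365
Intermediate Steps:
n(x, j) = -3*x
B(O, t) = O + 345*t
S(s) = -36 + 3*s (S(s) = 3*(s + 1*(-3*4)) = 3*(s + 1*(-12)) = 3*(s - 12) = 3*(-12 + s) = -36 + 3*s)
Z = 59094 (Z = (67*(-36 + 3*(-2)))*(-21) = (67*(-36 - 6))*(-21) = (67*(-42))*(-21) = -2814*(-21) = 59094)
Z + B(546, H(F)) = 59094 + (546 + 345*5) = 59094 + (546 + 1725) = 59094 + 2271 = 61365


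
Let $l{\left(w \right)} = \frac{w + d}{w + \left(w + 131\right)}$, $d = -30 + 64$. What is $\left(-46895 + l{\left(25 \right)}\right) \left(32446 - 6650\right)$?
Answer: $- \frac{218954797056}{181} \approx -1.2097 \cdot 10^{9}$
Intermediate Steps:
$d = 34$
$l{\left(w \right)} = \frac{34 + w}{131 + 2 w}$ ($l{\left(w \right)} = \frac{w + 34}{w + \left(w + 131\right)} = \frac{34 + w}{w + \left(131 + w\right)} = \frac{34 + w}{131 + 2 w}$)
$\left(-46895 + l{\left(25 \right)}\right) \left(32446 - 6650\right) = \left(-46895 + \frac{34 + 25}{131 + 2 \cdot 25}\right) \left(32446 - 6650\right) = \left(-46895 + \frac{1}{131 + 50} \cdot 59\right) 25796 = \left(-46895 + \frac{1}{181} \cdot 59\right) 25796 = \left(-46895 + \frac{59}{181}\right) 25796 = \left(- \frac{8487936}{181}\right) 25796 = - \frac{218954797056}{181}$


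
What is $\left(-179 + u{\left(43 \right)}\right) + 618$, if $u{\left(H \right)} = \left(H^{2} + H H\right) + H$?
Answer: $4180$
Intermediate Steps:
$u{\left(H \right)} = H + 2 H^{2}$ ($u{\left(H \right)} = \left(H^{2} + H^{2}\right) + H = 2 H^{2} + H = H + 2 H^{2}$)
$\left(-179 + u{\left(43 \right)}\right) + 618 = \left(-179 + 43 \left(1 + 2 \cdot 43\right)\right) + 618 = \left(-179 + 43 \left(1 + 86\right)\right) + 618 = \left(-179 + 43 \cdot 87\right) + 618 = \left(-179 + 3741\right) + 618 = 3562 + 618 = 4180$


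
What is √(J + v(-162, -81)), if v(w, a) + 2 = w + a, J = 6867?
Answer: √6622 ≈ 81.376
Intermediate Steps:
v(w, a) = -2 + a + w (v(w, a) = -2 + (w + a) = -2 + (a + w) = -2 + a + w)
√(J + v(-162, -81)) = √(6867 + (-2 - 81 - 162)) = √(6867 - 245) = √6622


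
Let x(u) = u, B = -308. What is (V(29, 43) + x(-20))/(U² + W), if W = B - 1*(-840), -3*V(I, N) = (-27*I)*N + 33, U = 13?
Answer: 11192/701 ≈ 15.966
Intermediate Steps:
V(I, N) = -11 + 9*I*N (V(I, N) = -((-27*I)*N + 33)/3 = -(-27*I*N + 33)/3 = -(33 - 27*I*N)/3 = -11 + 9*I*N)
W = 532 (W = -308 - 1*(-840) = -308 + 840 = 532)
(V(29, 43) + x(-20))/(U² + W) = ((-11 + 9*29*43) - 20)/(13² + 532) = ((-11 + 11223) - 20)/(169 + 532) = (11212 - 20)/701 = 11192*(1/701) = 11192/701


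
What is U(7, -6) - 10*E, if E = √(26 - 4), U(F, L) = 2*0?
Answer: -10*√22 ≈ -46.904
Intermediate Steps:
U(F, L) = 0
E = √22 ≈ 4.6904
U(7, -6) - 10*E = 0 - 10*√22 = -10*√22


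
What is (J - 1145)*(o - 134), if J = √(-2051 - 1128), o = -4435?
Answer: 5231505 - 77673*I*√11 ≈ 5.2315e+6 - 2.5761e+5*I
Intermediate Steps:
J = 17*I*√11 (J = √(-3179) = 17*I*√11 ≈ 56.383*I)
(J - 1145)*(o - 134) = (17*I*√11 - 1145)*(-4435 - 134) = (-1145 + 17*I*√11)*(-4569) = 5231505 - 77673*I*√11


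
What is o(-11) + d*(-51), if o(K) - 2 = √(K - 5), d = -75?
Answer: 3827 + 4*I ≈ 3827.0 + 4.0*I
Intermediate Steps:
o(K) = 2 + √(-5 + K) (o(K) = 2 + √(K - 5) = 2 + √(-5 + K))
o(-11) + d*(-51) = (2 + √(-5 - 11)) - 75*(-51) = (2 + √(-16)) + 3825 = (2 + 4*I) + 3825 = 3827 + 4*I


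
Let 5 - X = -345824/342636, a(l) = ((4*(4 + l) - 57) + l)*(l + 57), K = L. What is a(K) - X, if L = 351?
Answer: 59901851857/85659 ≈ 6.9931e+5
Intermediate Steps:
K = 351
a(l) = (-41 + 5*l)*(57 + l) (a(l) = (((16 + 4*l) - 57) + l)*(57 + l) = ((-41 + 4*l) + l)*(57 + l) = (-41 + 5*l)*(57 + l))
X = 514751/85659 (X = 5 - (-345824)/342636 = 5 - 1*(-86456/85659) = 5 + 86456/85659 = 514751/85659 ≈ 6.0093)
a(K) - X = (-2337 + 5*351**2 + 244*351) - 1*514751/85659 = (-2337 + 5*123201 + 85644) - 514751/85659 = (-2337 + 616005 + 85644) - 514751/85659 = 699312 - 514751/85659 = 59901851857/85659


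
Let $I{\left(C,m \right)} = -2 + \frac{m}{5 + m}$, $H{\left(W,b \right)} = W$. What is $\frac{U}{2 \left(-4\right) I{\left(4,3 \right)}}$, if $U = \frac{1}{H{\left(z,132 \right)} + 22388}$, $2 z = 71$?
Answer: $\frac{2}{583011} \approx 3.4305 \cdot 10^{-6}$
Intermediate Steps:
$z = \frac{71}{2}$ ($z = \frac{1}{2} \cdot 71 = \frac{71}{2} \approx 35.5$)
$U = \frac{2}{44847}$ ($U = \frac{1}{\frac{71}{2} + 22388} = \frac{1}{\frac{44847}{2}} = \frac{2}{44847} \approx 4.4596 \cdot 10^{-5}$)
$\frac{U}{2 \left(-4\right) I{\left(4,3 \right)}} = \frac{1}{2 \left(-4\right) \frac{-10 - 3}{5 + 3}} \cdot \frac{2}{44847} = \frac{1}{\left(-8\right) \frac{-10 - 3}{8}} \cdot \frac{2}{44847} = \frac{1}{\left(-8\right) \frac{1}{8} \left(-13\right)} \frac{2}{44847} = \frac{1}{\left(-8\right) \left(- \frac{13}{8}\right)} \frac{2}{44847} = \frac{1}{13} \cdot \frac{2}{44847} = \frac{2}{583011}$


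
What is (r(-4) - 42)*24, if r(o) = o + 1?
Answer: -1080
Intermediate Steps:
r(o) = 1 + o
(r(-4) - 42)*24 = ((1 - 4) - 42)*24 = (-3 - 42)*24 = -45*24 = -1080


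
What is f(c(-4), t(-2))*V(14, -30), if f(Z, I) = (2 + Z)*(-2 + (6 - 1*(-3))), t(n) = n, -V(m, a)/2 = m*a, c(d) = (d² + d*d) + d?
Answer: 176400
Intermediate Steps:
c(d) = d + 2*d² (c(d) = (d² + d²) + d = 2*d² + d = d + 2*d²)
V(m, a) = -2*a*m (V(m, a) = -2*m*a = -2*a*m)
f(Z, I) = 14 + 7*Z (f(Z, I) = (2 + Z)*(-2 + (6 + 3)) = (2 + Z)*(-2 + 9) = (2 + Z)*7 = 14 + 7*Z)
f(c(-4), t(-2))*V(14, -30) = (14 + 7*(-4*(1 + 2*(-4))))*(-2*(-30)*14) = (14 + 7*(-4*(1 - 8)))*840 = (14 + 7*(-4*(-7)))*840 = (14 + 7*28)*840 = (14 + 196)*840 = 210*840 = 176400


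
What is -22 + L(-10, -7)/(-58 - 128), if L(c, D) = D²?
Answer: -4141/186 ≈ -22.263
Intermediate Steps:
-22 + L(-10, -7)/(-58 - 128) = -22 + (-7)²/(-58 - 128) = -22 + 49/(-186) = -22 + 49*(-1/186) = -22 - 49/186 = -4141/186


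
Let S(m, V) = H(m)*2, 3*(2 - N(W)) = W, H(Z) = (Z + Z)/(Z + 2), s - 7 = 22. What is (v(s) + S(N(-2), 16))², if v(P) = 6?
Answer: 3364/49 ≈ 68.653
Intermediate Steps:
s = 29 (s = 7 + 22 = 29)
H(Z) = 2*Z/(2 + Z) (H(Z) = (2*Z)/(2 + Z) = 2*Z/(2 + Z))
N(W) = 2 - W/3
S(m, V) = 4*m/(2 + m) (S(m, V) = (2*m/(2 + m))*2 = 4*m/(2 + m))
(v(s) + S(N(-2), 16))² = (6 + 4*(2 - ⅓*(-2))/(2 + (2 - ⅓*(-2))))² = (6 + 4*(2 + ⅔)/(2 + (2 + ⅔)))² = (6 + 4*(8/3)/(2 + 8/3))² = (6 + 4*(8/3)/(14/3))² = (6 + 4*(8/3)*(3/14))² = (6 + 16/7)² = (58/7)² = 3364/49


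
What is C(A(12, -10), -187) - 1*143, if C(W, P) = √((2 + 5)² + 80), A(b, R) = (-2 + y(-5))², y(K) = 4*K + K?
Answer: -143 + √129 ≈ -131.64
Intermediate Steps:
y(K) = 5*K
A(b, R) = 729 (A(b, R) = (-2 + 5*(-5))² = (-2 - 25)² = (-27)² = 729)
C(W, P) = √129 (C(W, P) = √(7² + 80) = √(49 + 80) = √129)
C(A(12, -10), -187) - 1*143 = √129 - 1*143 = √129 - 143 = -143 + √129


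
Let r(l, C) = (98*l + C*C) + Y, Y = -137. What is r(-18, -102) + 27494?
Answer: 35997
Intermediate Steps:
r(l, C) = -137 + C² + 98*l (r(l, C) = (98*l + C*C) - 137 = (98*l + C²) - 137 = (C² + 98*l) - 137 = -137 + C² + 98*l)
r(-18, -102) + 27494 = (-137 + (-102)² + 98*(-18)) + 27494 = (-137 + 10404 - 1764) + 27494 = 8503 + 27494 = 35997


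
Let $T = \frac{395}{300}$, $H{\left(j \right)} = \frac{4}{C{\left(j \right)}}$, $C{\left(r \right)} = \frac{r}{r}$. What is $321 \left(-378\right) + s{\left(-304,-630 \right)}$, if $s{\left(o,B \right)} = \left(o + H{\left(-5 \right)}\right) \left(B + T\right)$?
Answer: $67267$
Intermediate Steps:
$C{\left(r \right)} = 1$
$H{\left(j \right)} = 4$ ($H{\left(j \right)} = \frac{4}{1} = 4 \cdot 1 = 4$)
$T = \frac{79}{60}$ ($T = 395 \cdot \frac{1}{300} = \frac{79}{60} \approx 1.3167$)
$s{\left(o,B \right)} = \left(4 + o\right) \left(\frac{79}{60} + B\right)$ ($s{\left(o,B \right)} = \left(o + 4\right) \left(B + \frac{79}{60}\right) = \left(4 + o\right) \left(\frac{79}{60} + B\right)$)
$321 \left(-378\right) + s{\left(-304,-630 \right)} = 321 \left(-378\right) + \left(\frac{79}{15} + 4 \left(-630\right) + \frac{79}{60} \left(-304\right) - -191520\right) = -121338 + \left(\frac{79}{15} - 2520 - \frac{6004}{15} + 191520\right) = -121338 + 188605 = 67267$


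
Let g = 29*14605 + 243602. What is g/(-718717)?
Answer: -667147/718717 ≈ -0.92825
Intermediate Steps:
g = 667147 (g = 423545 + 243602 = 667147)
g/(-718717) = 667147/(-718717) = 667147*(-1/718717) = -667147/718717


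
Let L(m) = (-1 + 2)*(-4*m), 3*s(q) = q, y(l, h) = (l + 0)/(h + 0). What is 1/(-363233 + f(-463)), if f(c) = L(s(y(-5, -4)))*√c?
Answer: -3269097/1187443922176 + 15*I*√463/1187443922176 ≈ -2.7531e-6 + 2.7181e-10*I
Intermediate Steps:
y(l, h) = l/h
s(q) = q/3
L(m) = -4*m (L(m) = 1*(-4*m) = -4*m)
f(c) = -5*√c/3 (f(c) = (-4*(-5/(-4))/3)*√c = (-4*(-5*(-¼))/3)*√c = (-4*5/(3*4))*√c = (-4*5/12)*√c = -5*√c/3)
1/(-363233 + f(-463)) = 1/(-363233 - 5*I*√463/3)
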